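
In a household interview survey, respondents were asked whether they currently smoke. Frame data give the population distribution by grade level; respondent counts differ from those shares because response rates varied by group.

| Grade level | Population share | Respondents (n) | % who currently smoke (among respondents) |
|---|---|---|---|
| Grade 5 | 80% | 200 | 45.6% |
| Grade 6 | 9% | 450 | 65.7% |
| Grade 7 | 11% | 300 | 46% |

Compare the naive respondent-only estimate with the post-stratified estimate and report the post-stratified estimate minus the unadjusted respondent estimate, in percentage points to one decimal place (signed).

-7.8 percentage points

Without adjustment, the pooled respondent share is:
  (200/950)×45.6 + (450/950)×65.7 + (300/950)×46 = 55.2474%
Post-stratified estimate weights by population shares:
  0.8×45.6 + 0.09×65.7 + 0.11×46 = 47.453%
Difference = 47.453 − 55.2474 = -7.7944 pp.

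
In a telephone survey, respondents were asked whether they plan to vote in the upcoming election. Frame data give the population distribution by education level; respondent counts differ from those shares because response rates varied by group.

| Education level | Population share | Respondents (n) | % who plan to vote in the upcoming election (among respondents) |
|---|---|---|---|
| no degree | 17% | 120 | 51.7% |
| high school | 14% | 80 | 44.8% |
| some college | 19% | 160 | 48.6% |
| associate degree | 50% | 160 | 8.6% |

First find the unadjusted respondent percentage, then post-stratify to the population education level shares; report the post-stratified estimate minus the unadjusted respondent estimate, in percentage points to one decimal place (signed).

Without adjustment, the pooled respondent share is:
  (120/520)×51.7 + (80/520)×44.8 + (160/520)×48.6 + (160/520)×8.6 = 36.4231%
Reweighting by population education level shares:
  0.17×51.7 + 0.14×44.8 + 0.19×48.6 + 0.5×8.6 = 28.595%
Difference = 28.595 − 36.4231 = -7.8281 pp.

-7.8 percentage points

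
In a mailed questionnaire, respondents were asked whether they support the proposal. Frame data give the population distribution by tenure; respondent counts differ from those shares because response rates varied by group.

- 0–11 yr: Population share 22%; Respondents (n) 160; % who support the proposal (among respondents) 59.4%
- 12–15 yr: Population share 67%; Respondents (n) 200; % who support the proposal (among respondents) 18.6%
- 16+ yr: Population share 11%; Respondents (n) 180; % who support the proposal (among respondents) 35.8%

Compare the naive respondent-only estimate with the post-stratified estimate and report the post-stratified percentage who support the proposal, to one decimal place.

Without adjustment, the pooled respondent share is:
  (160/540)×59.4 + (200/540)×18.6 + (180/540)×35.8 = 36.4222%
Reweighting by population tenure shares:
  0.22×59.4 + 0.67×18.6 + 0.11×35.8 = 29.468%

29.5%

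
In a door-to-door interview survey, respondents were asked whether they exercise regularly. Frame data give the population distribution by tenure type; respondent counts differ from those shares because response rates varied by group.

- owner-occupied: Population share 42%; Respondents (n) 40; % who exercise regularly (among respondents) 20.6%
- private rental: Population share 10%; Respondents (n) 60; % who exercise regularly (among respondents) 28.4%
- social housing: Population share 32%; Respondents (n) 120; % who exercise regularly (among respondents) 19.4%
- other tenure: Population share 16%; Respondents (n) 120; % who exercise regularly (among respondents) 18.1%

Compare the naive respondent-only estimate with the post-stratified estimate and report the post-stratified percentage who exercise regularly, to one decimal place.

20.6%

Without adjustment, the pooled respondent share is:
  (40/340)×20.6 + (60/340)×28.4 + (120/340)×19.4 + (120/340)×18.1 = 20.6706%
Post-stratifying to population shares instead:
  0.42×20.6 + 0.1×28.4 + 0.32×19.4 + 0.16×18.1 = 20.596%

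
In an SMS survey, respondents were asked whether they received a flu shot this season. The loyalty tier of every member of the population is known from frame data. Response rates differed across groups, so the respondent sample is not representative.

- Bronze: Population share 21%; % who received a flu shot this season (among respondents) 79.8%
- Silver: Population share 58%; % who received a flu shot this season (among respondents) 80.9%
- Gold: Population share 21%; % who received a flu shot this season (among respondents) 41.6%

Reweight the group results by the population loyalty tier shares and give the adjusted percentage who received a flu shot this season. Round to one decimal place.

Post-stratification weights by population share, not respondent share:
  Bronze: 0.21 × 79.8 = 16.758
  Silver: 0.58 × 80.9 = 46.922
  Gold: 0.21 × 41.6 = 8.736
Post-stratified estimate = 72.416 → 72.4%.

72.4%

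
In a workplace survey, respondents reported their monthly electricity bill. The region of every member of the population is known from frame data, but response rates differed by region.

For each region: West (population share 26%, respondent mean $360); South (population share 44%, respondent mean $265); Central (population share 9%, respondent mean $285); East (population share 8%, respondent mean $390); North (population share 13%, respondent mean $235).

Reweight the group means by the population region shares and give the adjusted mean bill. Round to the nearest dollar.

$298

Weight each group's respondent value by its population share:
  West: 0.26 × 360 = 93.6
  South: 0.44 × 265 = 116.6
  Central: 0.09 × 285 = 25.65
  East: 0.08 × 390 = 31.2
  North: 0.13 × 235 = 30.55
Post-stratified estimate = 297.6 → $298.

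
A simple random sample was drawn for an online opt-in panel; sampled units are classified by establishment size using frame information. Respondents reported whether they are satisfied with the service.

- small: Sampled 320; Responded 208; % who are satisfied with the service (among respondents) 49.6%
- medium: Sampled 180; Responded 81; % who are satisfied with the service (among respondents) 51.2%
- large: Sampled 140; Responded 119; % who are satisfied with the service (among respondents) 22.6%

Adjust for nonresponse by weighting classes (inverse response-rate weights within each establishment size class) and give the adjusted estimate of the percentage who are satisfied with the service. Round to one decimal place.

Class response rates: small 208/320 = 65%, medium 81/180 = 45%, large 119/140 = 85%.
Weighting each respondent by the inverse class response rate inflates each class back to its sampled size, so the class weight is n_sampled:
  small: 320 × 49.6 = 15,872
  medium: 180 × 51.2 = 9216
  large: 140 × 22.6 = 3164
Adjusted estimate = 28,252 / 640 = 44.1437 → 44.1%.

44.1%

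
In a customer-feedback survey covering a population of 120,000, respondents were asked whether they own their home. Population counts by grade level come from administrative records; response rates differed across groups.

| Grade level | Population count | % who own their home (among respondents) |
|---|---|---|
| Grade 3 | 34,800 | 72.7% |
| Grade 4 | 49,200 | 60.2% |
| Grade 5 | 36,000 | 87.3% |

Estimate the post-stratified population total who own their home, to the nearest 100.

86,300

Each cell contributes its population count × the respondent rate:
  Grade 3: 34,800 × 72.7% = 25299.6
  Grade 4: 49,200 × 60.2% = 29618.4
  Grade 5: 36,000 × 87.3% = 31,428
Estimated total = 86,346 → 86,300.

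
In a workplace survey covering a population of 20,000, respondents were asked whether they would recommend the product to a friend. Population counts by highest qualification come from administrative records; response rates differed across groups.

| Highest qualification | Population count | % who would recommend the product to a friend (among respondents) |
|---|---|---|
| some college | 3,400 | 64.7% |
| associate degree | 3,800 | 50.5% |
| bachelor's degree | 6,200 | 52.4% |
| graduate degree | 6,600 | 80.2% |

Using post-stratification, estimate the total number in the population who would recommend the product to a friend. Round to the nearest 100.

Apply each group's respondent rate to its population count:
  some college: 3,400 × 64.7% = 2199.8
  associate degree: 3,800 × 50.5% = 1919
  bachelor's degree: 6,200 × 52.4% = 3248.8
  graduate degree: 6,600 × 80.2% = 5293.2
Estimated total = 12660.8 → 12,700.

12,700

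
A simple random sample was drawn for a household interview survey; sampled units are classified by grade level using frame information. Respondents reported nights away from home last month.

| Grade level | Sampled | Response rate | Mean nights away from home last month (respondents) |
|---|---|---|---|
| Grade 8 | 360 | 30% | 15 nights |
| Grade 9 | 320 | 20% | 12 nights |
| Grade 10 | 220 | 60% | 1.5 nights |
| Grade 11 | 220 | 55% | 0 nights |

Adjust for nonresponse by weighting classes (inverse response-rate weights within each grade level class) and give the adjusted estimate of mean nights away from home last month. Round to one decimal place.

8.5

Inverse-response-rate weighting restores each class to its sampled count, so class totals weight by n_sampled:
  Grade 8: 360 × 15 = 5400
  Grade 9: 320 × 12 = 3840
  Grade 10: 220 × 1.5 = 330
  Grade 11: 220 × 0 = 0
Adjusted estimate = 9570 / 1,120 = 8.54464 → 8.5.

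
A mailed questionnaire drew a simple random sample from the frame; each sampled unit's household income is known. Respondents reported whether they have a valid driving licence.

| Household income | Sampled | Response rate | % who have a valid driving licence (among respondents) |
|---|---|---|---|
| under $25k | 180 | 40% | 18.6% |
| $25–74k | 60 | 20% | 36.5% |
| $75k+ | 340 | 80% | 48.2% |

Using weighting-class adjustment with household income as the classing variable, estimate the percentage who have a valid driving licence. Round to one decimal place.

37.8%

Weighting each respondent by the inverse class response rate inflates each class back to its sampled size, so the class weight is n_sampled:
  under $25k: 180 × 18.6 = 3348
  $25–74k: 60 × 36.5 = 2190
  $75k+: 340 × 48.2 = 16,388
Adjusted estimate = 21,926 / 580 = 37.8034 → 37.8%.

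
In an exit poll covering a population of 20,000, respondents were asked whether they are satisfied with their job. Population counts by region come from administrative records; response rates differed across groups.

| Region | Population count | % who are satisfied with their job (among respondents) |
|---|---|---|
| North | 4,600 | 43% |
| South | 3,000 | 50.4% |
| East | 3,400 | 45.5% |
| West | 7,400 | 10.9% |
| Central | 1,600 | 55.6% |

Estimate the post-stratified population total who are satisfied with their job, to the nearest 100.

6,700

Each cell contributes its population count × the respondent rate:
  North: 4,600 × 43% = 1978
  South: 3,000 × 50.4% = 1512
  East: 3,400 × 45.5% = 1547
  West: 7,400 × 10.9% = 806.6
  Central: 1,600 × 55.6% = 889.6
Estimated total = 6733.2 → 6,700.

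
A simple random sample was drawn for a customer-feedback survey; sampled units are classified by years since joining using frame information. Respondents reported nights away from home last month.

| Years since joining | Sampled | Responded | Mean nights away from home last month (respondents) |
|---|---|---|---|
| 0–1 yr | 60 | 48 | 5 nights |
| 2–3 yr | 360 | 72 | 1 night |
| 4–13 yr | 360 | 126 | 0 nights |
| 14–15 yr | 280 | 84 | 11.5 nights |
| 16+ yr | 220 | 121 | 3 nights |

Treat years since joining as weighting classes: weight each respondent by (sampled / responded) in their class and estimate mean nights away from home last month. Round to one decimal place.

Class response rates: 0–1 yr 48/60 = 80%, 2–3 yr 72/360 = 20%, 4–13 yr 126/360 = 35%, 14–15 yr 84/280 = 30%, 16+ yr 121/220 = 55%.
Each respondent's weight = sampled/responded in their class; summing within a class gives n_sampled, so:
  0–1 yr: 60 × 5 = 300
  2–3 yr: 360 × 1 = 360
  4–13 yr: 360 × 0 = 0
  14–15 yr: 280 × 11.5 = 3220
  16+ yr: 220 × 3 = 660
Adjusted estimate = 4540 / 1,280 = 3.54688 → 3.5.

3.5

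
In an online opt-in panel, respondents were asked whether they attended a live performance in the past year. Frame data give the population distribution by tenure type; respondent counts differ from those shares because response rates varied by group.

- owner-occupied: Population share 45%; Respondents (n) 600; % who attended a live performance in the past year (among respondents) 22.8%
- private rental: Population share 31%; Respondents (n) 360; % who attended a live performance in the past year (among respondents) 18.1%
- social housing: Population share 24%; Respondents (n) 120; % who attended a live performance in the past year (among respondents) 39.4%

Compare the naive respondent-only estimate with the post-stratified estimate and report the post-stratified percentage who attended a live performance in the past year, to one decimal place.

25.3%

Naive respondent-only estimate (weights = respondent counts):
  (600/1080)×22.8 + (360/1080)×18.1 + (120/1080)×39.4 = 23.0778%
Post-stratifying to population shares instead:
  0.45×22.8 + 0.31×18.1 + 0.24×39.4 = 25.327%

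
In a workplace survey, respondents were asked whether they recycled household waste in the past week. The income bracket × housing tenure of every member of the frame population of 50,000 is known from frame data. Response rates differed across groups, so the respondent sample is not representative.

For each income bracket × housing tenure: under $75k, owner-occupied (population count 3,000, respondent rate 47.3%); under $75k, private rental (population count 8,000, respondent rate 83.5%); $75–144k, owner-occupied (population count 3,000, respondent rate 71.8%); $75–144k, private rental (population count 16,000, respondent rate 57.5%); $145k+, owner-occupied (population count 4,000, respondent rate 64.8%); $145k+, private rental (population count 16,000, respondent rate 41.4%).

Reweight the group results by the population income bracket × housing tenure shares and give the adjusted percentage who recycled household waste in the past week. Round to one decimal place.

Reweight to the known income bracket × housing tenure distribution:
  under $75k, owner-occupied: (3,000/50,000) × 47.3 = 2.838
  under $75k, private rental: (8,000/50,000) × 83.5 = 13.36
  $75–144k, owner-occupied: (3,000/50,000) × 71.8 = 4.308
  $75–144k, private rental: (16,000/50,000) × 57.5 = 18.4
  $145k+, owner-occupied: (4,000/50,000) × 64.8 = 5.184
  $145k+, private rental: (16,000/50,000) × 41.4 = 13.248
Post-stratified estimate = 57.338 → 57.3%.

57.3%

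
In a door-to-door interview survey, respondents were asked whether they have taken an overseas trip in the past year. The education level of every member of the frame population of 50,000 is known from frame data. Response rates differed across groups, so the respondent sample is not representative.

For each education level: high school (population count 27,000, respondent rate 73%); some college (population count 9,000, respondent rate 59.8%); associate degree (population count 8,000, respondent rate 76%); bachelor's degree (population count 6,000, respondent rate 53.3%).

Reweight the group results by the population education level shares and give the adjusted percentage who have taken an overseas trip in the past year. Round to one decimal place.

Weight each group's respondent value by its population share:
  high school: (27,000/50,000) × 73 = 39.42
  some college: (9,000/50,000) × 59.8 = 10.764
  associate degree: (8,000/50,000) × 76 = 12.16
  bachelor's degree: (6,000/50,000) × 53.3 = 6.396
Post-stratified estimate = 68.74 → 68.7%.

68.7%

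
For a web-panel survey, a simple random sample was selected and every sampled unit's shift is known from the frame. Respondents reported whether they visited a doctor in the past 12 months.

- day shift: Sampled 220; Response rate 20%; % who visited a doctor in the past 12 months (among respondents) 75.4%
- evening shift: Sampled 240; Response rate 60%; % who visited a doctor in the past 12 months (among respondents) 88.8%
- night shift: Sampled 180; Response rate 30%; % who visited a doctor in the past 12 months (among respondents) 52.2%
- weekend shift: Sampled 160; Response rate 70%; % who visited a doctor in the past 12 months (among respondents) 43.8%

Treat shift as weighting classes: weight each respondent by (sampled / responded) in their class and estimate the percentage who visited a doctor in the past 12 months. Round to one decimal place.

Weighting each respondent by the inverse class response rate inflates each class back to its sampled size, so the class weight is n_sampled:
  day shift: 220 × 75.4 = 16,588
  evening shift: 240 × 88.8 = 21,312
  night shift: 180 × 52.2 = 9396
  weekend shift: 160 × 43.8 = 7008
Adjusted estimate = 54,304 / 800 = 67.88 → 67.9%.

67.9%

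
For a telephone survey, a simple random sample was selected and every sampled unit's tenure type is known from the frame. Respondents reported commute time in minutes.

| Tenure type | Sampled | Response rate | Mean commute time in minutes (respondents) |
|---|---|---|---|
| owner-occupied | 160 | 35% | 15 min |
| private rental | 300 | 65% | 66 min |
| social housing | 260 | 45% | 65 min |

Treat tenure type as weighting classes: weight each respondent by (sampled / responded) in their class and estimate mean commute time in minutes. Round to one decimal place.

54.3

Each respondent's weight = sampled/responded in their class; summing within a class gives n_sampled, so:
  owner-occupied: 160 × 15 = 2400
  private rental: 300 × 66 = 19,800
  social housing: 260 × 65 = 16,900
Adjusted estimate = 39,100 / 720 = 54.3056 → 54.3.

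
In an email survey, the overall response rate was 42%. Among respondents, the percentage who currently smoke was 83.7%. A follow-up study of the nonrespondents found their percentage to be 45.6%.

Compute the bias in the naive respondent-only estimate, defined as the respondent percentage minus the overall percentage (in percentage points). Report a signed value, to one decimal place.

+22.1 percentage points

Nonresponse fraction = 1 − 0.42 = 0.58.
Bias = (nonresponse fraction) × (respondent percentage − nonrespondent percentage)
     = 0.58 × (83.7 − 45.6) = 0.58 × 38.1 = 22.098.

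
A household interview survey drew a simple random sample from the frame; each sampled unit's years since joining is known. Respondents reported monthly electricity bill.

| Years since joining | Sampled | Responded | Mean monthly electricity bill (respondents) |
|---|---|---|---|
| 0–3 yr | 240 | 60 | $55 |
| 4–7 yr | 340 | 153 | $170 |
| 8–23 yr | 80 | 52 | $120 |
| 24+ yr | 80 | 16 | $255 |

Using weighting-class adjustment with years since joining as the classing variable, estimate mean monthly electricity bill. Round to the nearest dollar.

$136

Class response rates: 0–3 yr 60/240 = 25%, 4–7 yr 153/340 = 45%, 8–23 yr 52/80 = 65%, 24+ yr 16/80 = 20%.
Inverse-response-rate weighting restores each class to its sampled count, so class totals weight by n_sampled:
  0–3 yr: 240 × 55 = 13,200
  4–7 yr: 340 × 170 = 57,800
  8–23 yr: 80 × 120 = 9600
  24+ yr: 80 × 255 = 20,400
Adjusted estimate = 101,000 / 740 = 136.486 → $136.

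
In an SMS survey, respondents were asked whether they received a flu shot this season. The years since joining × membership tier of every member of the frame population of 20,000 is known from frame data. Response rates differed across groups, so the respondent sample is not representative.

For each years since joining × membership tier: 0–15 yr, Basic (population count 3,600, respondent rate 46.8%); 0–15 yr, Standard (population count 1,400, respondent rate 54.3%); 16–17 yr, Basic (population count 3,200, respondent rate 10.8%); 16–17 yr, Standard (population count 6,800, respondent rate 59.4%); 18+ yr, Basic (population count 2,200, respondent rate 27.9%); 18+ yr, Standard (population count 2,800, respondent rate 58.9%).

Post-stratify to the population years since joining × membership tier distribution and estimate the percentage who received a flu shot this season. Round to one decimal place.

Post-stratification weights by population share, not respondent share:
  0–15 yr, Basic: (3,600/20,000) × 46.8 = 8.424
  0–15 yr, Standard: (1,400/20,000) × 54.3 = 3.801
  16–17 yr, Basic: (3,200/20,000) × 10.8 = 1.728
  16–17 yr, Standard: (6,800/20,000) × 59.4 = 20.196
  18+ yr, Basic: (2,200/20,000) × 27.9 = 3.069
  18+ yr, Standard: (2,800/20,000) × 58.9 = 8.246
Post-stratified estimate = 45.464 → 45.5%.

45.5%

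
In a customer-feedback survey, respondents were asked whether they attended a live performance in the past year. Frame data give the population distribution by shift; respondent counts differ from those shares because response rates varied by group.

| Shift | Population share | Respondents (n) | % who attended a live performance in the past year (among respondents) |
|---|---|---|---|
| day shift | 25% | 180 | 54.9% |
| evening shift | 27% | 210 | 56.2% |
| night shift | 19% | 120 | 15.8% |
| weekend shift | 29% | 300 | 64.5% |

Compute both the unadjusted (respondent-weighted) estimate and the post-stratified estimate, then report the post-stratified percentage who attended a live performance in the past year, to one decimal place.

Without adjustment, the pooled respondent share is:
  (180/810)×54.9 + (210/810)×56.2 + (120/810)×15.8 + (300/810)×64.5 = 53%
Reweighting by population shift shares:
  0.25×54.9 + 0.27×56.2 + 0.19×15.8 + 0.29×64.5 = 50.606%

50.6%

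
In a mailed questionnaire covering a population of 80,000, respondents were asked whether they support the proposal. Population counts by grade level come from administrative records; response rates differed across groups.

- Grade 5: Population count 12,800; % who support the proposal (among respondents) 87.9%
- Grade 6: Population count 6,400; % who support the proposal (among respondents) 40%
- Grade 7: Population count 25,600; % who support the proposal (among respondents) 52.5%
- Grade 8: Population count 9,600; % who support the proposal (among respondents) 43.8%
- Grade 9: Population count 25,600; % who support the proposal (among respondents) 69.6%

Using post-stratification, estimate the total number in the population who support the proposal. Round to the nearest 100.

Estimated count per cell = population count × respondent percentage:
  Grade 5: 12,800 × 87.9% = 11251.2
  Grade 6: 6,400 × 40% = 2560
  Grade 7: 25,600 × 52.5% = 13,440
  Grade 8: 9,600 × 43.8% = 4204.8
  Grade 9: 25,600 × 69.6% = 17817.6
Estimated total = 49273.6 → 49,300.

49,300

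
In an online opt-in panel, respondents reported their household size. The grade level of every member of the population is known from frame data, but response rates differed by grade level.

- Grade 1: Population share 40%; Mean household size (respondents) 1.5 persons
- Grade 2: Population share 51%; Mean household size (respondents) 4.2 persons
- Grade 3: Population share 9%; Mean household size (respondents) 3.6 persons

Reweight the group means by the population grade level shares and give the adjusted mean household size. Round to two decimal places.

3.07

Reweight to the known grade level distribution:
  Grade 1: 0.4 × 1.5 = 0.6
  Grade 2: 0.51 × 4.2 = 2.142
  Grade 3: 0.09 × 3.6 = 0.324
Post-stratified estimate = 3.066 → 3.07.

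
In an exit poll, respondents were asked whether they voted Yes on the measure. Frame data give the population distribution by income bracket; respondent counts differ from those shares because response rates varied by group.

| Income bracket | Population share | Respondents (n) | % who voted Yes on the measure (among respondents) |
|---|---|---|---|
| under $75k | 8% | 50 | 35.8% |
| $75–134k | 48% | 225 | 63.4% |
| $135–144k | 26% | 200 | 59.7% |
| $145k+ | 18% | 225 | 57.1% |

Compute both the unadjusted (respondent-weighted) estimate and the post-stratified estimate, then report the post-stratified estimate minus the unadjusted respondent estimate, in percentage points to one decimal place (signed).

Unadjusted (pooled respondent) estimate weights by respondent counts:
  (50/700)×35.8 + (225/700)×63.4 + (200/700)×59.7 + (225/700)×57.1 = 58.3464%
Post-stratified estimate weights by population shares:
  0.08×35.8 + 0.48×63.4 + 0.26×59.7 + 0.18×57.1 = 59.096%
Difference = 59.096 − 58.3464 = 0.7496 pp.

+0.7 percentage points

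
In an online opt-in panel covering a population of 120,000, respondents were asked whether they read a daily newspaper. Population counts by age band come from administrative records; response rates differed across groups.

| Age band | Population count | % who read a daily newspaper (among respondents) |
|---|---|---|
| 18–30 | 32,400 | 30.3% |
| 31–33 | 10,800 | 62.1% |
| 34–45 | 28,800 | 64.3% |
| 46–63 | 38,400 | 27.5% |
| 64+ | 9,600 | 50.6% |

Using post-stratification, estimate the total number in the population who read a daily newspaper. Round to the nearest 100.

50,500

Each cell contributes its population count × the respondent rate:
  18–30: 32,400 × 30.3% = 9817.2
  31–33: 10,800 × 62.1% = 6706.8
  34–45: 28,800 × 64.3% = 18518.4
  46–63: 38,400 × 27.5% = 10,560
  64+: 9,600 × 50.6% = 4857.6
Estimated total = 50,460 → 50,500.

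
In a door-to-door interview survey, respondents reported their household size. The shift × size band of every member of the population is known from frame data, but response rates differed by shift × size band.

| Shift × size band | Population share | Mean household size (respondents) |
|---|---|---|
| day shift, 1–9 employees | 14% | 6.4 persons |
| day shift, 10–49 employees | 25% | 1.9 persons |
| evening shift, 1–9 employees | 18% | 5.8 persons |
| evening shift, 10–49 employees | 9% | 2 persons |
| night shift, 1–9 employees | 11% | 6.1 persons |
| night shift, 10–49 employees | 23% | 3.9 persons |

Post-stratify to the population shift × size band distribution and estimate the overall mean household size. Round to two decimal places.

4.16

Post-stratification weights by population share, not respondent share:
  day shift, 1–9 employees: 0.14 × 6.4 = 0.896
  day shift, 10–49 employees: 0.25 × 1.9 = 0.475
  evening shift, 1–9 employees: 0.18 × 5.8 = 1.044
  evening shift, 10–49 employees: 0.09 × 2 = 0.18
  night shift, 1–9 employees: 0.11 × 6.1 = 0.671
  night shift, 10–49 employees: 0.23 × 3.9 = 0.897
Post-stratified estimate = 4.163 → 4.16.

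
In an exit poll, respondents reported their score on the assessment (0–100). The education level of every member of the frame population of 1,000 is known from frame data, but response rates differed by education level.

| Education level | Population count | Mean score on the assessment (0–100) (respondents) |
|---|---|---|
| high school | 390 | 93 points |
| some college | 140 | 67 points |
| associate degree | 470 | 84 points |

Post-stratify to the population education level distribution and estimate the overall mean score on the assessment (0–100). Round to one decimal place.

Weight each group's respondent value by its population share:
  high school: (390/1,000) × 93 = 36.27
  some college: (140/1,000) × 67 = 9.38
  associate degree: (470/1,000) × 84 = 39.48
Post-stratified estimate = 85.13 → 85.1.

85.1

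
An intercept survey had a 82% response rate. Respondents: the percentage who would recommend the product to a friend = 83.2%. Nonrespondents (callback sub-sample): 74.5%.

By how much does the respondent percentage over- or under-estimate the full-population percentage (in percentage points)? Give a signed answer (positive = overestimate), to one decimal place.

+1.6 percentage points

Nonresponse fraction = 1 − 0.82 = 0.18.
Bias = (nonresponse fraction) × (respondent percentage − nonrespondent percentage)
     = 0.18 × (83.2 − 74.5) = 0.18 × 8.7 = 1.566.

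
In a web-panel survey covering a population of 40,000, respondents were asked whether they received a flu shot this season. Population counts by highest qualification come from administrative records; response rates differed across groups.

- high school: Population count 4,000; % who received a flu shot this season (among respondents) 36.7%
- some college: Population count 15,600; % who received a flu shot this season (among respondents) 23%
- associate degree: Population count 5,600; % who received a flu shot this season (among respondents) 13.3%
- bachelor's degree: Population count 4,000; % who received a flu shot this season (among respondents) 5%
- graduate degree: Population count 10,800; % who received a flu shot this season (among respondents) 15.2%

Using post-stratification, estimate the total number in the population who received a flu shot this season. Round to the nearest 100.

7,600

Estimated count per cell = population count × respondent percentage:
  high school: 4,000 × 36.7% = 1468
  some college: 15,600 × 23% = 3588
  associate degree: 5,600 × 13.3% = 744.8
  bachelor's degree: 4,000 × 5% = 200
  graduate degree: 10,800 × 15.2% = 1641.6
Estimated total = 7642.4 → 7,600.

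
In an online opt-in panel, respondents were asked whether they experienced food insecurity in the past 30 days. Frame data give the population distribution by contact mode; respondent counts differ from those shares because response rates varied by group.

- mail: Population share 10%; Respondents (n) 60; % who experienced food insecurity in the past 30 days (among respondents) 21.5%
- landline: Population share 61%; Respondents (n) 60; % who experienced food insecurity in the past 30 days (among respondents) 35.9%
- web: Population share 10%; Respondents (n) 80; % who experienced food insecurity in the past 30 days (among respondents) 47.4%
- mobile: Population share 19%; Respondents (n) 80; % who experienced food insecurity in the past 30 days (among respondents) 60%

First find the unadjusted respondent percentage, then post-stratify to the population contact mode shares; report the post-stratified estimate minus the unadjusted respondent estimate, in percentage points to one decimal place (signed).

Naive respondent-only estimate (weights = respondent counts):
  (60/280)×21.5 + (60/280)×35.9 + (80/280)×47.4 + (80/280)×60 = 42.9857%
Post-stratifying to population shares instead:
  0.1×21.5 + 0.61×35.9 + 0.1×47.4 + 0.19×60 = 40.189%
Difference = 40.189 − 42.9857 = -2.7967 pp.

-2.8 percentage points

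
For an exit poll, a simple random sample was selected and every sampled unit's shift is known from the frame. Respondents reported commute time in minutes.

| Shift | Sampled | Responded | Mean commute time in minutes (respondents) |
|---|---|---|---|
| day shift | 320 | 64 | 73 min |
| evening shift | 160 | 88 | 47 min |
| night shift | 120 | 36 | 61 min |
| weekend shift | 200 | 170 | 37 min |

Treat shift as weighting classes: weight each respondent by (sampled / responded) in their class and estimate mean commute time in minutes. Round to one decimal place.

57.0

Response rates by class: day shift 64/320 = 20%, evening shift 88/160 = 55%, night shift 36/120 = 30%, weekend shift 170/200 = 85%.
Weighting each respondent by the inverse class response rate inflates each class back to its sampled size, so the class weight is n_sampled:
  day shift: 320 × 73 = 23,360
  evening shift: 160 × 47 = 7520
  night shift: 120 × 61 = 7320
  weekend shift: 200 × 37 = 7400
Adjusted estimate = 45,600 / 800 = 57 → 57.0.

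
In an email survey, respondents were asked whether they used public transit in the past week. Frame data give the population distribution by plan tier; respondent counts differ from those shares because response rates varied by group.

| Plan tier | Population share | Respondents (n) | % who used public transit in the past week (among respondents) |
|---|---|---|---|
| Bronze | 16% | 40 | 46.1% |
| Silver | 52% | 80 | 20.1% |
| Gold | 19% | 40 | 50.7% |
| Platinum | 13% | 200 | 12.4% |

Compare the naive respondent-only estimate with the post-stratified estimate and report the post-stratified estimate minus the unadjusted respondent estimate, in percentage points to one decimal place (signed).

Unadjusted (pooled respondent) estimate weights by respondent counts:
  (40/360)×46.1 + (80/360)×20.1 + (40/360)×50.7 + (200/360)×12.4 = 22.1111%
Post-stratifying to population shares instead:
  0.16×46.1 + 0.52×20.1 + 0.19×50.7 + 0.13×12.4 = 29.073%
Difference = 29.073 − 22.1111 = 6.9619 pp.

+7.0 percentage points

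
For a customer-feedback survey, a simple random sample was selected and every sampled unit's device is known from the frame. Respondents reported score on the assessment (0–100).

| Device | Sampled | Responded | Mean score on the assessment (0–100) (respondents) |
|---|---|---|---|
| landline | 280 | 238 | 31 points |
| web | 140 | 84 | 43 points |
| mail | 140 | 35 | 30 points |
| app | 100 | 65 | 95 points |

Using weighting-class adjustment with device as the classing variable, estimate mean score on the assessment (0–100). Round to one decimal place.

43.0

Response rates by class: landline 238/280 = 85%, web 84/140 = 60%, mail 35/140 = 25%, app 65/100 = 65%.
Each respondent's weight = sampled/responded in their class; summing within a class gives n_sampled, so:
  landline: 280 × 31 = 8680
  web: 140 × 43 = 6020
  mail: 140 × 30 = 4200
  app: 100 × 95 = 9500
Adjusted estimate = 28,400 / 660 = 43.0303 → 43.0.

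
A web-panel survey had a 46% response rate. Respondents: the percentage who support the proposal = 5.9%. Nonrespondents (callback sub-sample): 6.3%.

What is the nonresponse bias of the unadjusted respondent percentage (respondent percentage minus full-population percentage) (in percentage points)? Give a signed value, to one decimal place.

Nonresponse fraction = 1 − 0.46 = 0.54.
Bias = (nonresponse fraction) × (respondent percentage − nonrespondent percentage)
     = 0.54 × (5.9 − 6.3) = 0.54 × -0.4 = -0.216.

-0.2 percentage points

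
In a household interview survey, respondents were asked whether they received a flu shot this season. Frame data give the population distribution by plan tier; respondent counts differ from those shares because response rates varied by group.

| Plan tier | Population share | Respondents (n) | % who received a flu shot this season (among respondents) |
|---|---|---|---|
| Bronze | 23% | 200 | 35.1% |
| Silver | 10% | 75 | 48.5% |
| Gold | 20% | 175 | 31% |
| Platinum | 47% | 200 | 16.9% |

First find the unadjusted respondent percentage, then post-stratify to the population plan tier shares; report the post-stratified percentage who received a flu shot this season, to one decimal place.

Without adjustment, the pooled respondent share is:
  (200/650)×35.1 + (75/650)×48.5 + (175/650)×31 + (200/650)×16.9 = 29.9423%
Post-stratified estimate weights by population shares:
  0.23×35.1 + 0.1×48.5 + 0.2×31 + 0.47×16.9 = 27.066%

27.1%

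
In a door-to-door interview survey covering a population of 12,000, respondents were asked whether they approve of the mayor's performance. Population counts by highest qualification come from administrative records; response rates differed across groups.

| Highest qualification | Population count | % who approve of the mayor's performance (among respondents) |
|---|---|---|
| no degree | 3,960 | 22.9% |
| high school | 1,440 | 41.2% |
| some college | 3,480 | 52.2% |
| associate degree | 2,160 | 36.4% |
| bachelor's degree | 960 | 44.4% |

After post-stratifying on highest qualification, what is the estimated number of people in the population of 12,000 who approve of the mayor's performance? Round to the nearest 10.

Apply each group's respondent rate to its population count:
  no degree: 3,960 × 22.9% = 906.84
  high school: 1,440 × 41.2% = 593.28
  some college: 3,480 × 52.2% = 1816.56
  associate degree: 2,160 × 36.4% = 786.24
  bachelor's degree: 960 × 44.4% = 426.24
Estimated total = 4529.16 → 4,530.

4,530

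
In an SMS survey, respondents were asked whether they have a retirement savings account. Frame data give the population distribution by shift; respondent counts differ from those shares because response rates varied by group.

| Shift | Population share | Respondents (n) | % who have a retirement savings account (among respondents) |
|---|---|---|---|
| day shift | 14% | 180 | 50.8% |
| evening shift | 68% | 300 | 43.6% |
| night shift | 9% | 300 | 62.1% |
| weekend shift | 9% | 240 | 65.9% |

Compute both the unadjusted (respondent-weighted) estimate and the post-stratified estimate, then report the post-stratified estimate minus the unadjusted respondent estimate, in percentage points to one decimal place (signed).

-7.3 percentage points

Naive respondent-only estimate (weights = respondent counts):
  (180/1020)×50.8 + (300/1020)×43.6 + (300/1020)×62.1 + (240/1020)×65.9 = 55.5588%
Reweighting by population shift shares:
  0.14×50.8 + 0.68×43.6 + 0.09×62.1 + 0.09×65.9 = 48.28%
Difference = 48.28 − 55.5588 = -7.2788 pp.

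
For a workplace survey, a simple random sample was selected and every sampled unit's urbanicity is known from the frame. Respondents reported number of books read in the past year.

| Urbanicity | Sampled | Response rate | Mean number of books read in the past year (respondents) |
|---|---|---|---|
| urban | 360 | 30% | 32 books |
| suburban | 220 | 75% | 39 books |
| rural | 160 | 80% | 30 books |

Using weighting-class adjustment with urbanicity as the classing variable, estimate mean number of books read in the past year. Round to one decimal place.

33.6

Each respondent's weight = sampled/responded in their class; summing within a class gives n_sampled, so:
  urban: 360 × 32 = 11,520
  suburban: 220 × 39 = 8580
  rural: 160 × 30 = 4800
Adjusted estimate = 24,900 / 740 = 33.6486 → 33.6.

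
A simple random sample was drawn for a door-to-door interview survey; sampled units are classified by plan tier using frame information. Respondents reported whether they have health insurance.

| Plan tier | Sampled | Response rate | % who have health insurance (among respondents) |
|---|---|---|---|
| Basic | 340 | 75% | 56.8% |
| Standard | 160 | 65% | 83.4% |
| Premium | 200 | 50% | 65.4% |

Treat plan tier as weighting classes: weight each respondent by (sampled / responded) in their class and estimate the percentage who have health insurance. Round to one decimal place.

65.3%

With weight = n_sampled/n_responded per class, the weighted class total is n_sampled:
  Basic: 340 × 56.8 = 19,312
  Standard: 160 × 83.4 = 13,344
  Premium: 200 × 65.4 = 13080
Adjusted estimate = 45,736 / 700 = 65.3371 → 65.3%.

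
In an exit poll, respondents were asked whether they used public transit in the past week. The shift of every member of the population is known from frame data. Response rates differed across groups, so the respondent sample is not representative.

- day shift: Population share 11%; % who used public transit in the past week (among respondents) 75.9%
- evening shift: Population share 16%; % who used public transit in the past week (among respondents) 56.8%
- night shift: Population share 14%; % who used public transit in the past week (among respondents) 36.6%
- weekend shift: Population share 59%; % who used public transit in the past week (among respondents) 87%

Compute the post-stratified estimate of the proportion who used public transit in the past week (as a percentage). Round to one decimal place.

Weight each group's respondent value by its population share:
  day shift: 0.11 × 75.9 = 8.349
  evening shift: 0.16 × 56.8 = 9.088
  night shift: 0.14 × 36.6 = 5.124
  weekend shift: 0.59 × 87 = 51.33
Post-stratified estimate = 73.891 → 73.9%.

73.9%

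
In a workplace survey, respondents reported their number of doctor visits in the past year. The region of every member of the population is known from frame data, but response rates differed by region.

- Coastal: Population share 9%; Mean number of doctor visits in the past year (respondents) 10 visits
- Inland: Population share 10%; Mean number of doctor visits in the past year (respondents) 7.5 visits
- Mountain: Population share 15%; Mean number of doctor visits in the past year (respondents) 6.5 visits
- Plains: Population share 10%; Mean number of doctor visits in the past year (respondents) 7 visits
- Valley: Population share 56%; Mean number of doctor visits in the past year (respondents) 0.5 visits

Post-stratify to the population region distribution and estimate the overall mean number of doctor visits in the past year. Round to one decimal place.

Post-stratification weights by population share, not respondent share:
  Coastal: 0.09 × 10 = 0.9
  Inland: 0.1 × 7.5 = 0.75
  Mountain: 0.15 × 6.5 = 0.975
  Plains: 0.1 × 7 = 0.7
  Valley: 0.56 × 0.5 = 0.28
Post-stratified estimate = 3.605 → 3.6.

3.6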